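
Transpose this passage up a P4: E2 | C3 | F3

A2 F3 Bb3

E2: a fourth up reaches A, and 5 semitones makes it A2.
C3: a fourth up reaches F, and 5 semitones makes it F3.
F3 up a perfect fourth is Bb3.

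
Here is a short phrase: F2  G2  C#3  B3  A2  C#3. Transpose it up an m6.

F2 -> Db3
G2 -> Eb3
C#3 -> A3
B3 -> G4
A2 -> F3
C#3 -> A3

Db3 Eb3 A3 G4 F3 A3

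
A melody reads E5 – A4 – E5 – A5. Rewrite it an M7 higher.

D#6 G#5 D#6 G#6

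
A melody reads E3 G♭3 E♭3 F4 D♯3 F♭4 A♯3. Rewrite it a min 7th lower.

F#2 Ab2 F2 G3 E#2 Gb3 B#2

E3 gives F#2
Gb3 gives Ab2
Eb3 gives F2
F4 gives G3
D#3 gives E#2
Fb4 gives Gb3
A#3 gives B#2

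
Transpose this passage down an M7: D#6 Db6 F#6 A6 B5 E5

E5 Ebb5 G5 Bb5 C5 F4

D#6 → E5
Db6 → Ebb5
F#6 → G5
A6 → Bb5
B5 → C5
E5 → F4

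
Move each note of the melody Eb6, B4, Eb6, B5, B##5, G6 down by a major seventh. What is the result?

Fb5 C4 Fb5 C5 C##5 Ab5

A major seventh down from Eb6 gives Fb5.
B4: a seventh down reaches C, and 11 semitones makes it C4.
A major seventh down from Eb6 gives Fb5.
B5: a seventh down reaches C, and 11 semitones makes it C5.
B##5: a seventh down reaches C, and 11 semitones makes it C##5.
G6: a seventh down reaches A, and 11 semitones makes it Ab5.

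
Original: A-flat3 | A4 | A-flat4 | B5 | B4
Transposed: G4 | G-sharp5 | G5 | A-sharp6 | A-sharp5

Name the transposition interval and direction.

up a major seventh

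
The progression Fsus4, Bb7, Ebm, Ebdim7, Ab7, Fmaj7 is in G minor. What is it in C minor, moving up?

Bbsus4 Eb7 Abm Abdim7 Db7 Bbmaj7

G minor up to C minor is a perfect fourth; each chord root moves by that interval while the quality stays the same.
Fsus4: root F up a perfect fourth → Bb, giving Bbsus4.
Bb7: root Bb up a perfect fourth → Eb, giving Eb7.
Ebm: root Eb up a perfect fourth → Ab, giving Abm.
Ebdim7: root Eb up a perfect fourth → Ab, giving Abdim7.
Ab7: root Ab up a perfect fourth → Db, giving Db7.
Fmaj7: root F up a perfect fourth → Bb, giving Bbmaj7.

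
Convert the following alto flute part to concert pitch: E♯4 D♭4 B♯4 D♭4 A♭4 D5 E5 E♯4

B#3 Ab3 F##4 Ab3 Eb4 A4 B4 B#3

The alto flute sounds a perfect fourth below written, so transpose each written note down a perfect fourth.
E#4 → B#3
Db4 → Ab3
B#4 → F##4
Db4 → Ab3
Ab4 → Eb4
D5 → A4
E5 → B4
E#4 → B#3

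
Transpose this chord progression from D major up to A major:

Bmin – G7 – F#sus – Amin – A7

F#min D7 C#sus Emin E7

D major up to A major is a perfect fifth; each chord root moves by that interval while the quality stays the same.
Bmin: root B up a perfect fifth → F#, giving F#min.
G7: root G up a perfect fifth → D, giving D7.
F#sus: root F# up a perfect fifth → C#, giving C#sus.
Amin: root A up a perfect fifth → E, giving Emin.
A7: root A up a perfect fifth → E, giving E7.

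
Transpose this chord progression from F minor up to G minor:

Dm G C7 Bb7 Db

Em A D7 C7 Eb

F minor up to G minor is a major second; each chord root moves by that interval while the quality stays the same.
Dm: root D up a major second → E, giving Em.
G: root G up a major second → A, giving A.
C7: root C up a major second → D, giving D7.
Bb7: root Bb up a major second → C, giving C7.
Db: root Db up a major second → Eb, giving Eb.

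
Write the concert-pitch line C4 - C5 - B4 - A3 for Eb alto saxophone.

A4 A5 G#5 F#4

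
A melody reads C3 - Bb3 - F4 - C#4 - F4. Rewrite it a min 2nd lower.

B2 A3 E4 B#3 E4

A minor second down from C3 gives B2.
Bb3 down a minor second is A3.
F4: a second down reaches E, and 1 semitone makes it E4.
C#4: a second down reaches B, and 1 semitone makes it B#3.
A minor second down from F4 gives E4.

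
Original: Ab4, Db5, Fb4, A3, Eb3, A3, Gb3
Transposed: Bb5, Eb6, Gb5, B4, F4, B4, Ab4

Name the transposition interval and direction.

From Ab4 to Bb5 is 9 letter names — a ninth of some quality.
Ab4 to Bb5 is 14 semitones, which makes it a major ninth; the second version is higher, so the direction is up.
Checking another pair — Gb3 → Ab4 — gives the same interval.

up a major ninth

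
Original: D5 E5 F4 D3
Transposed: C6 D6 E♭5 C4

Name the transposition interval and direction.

From D5 to C6 is 7 letter names — a seventh of some quality.
D5 to C6 is 10 semitones, which makes it a minor seventh; the second version is higher, so the direction is up.
Checking another pair — D3 → C4 — gives the same interval.

up a minor seventh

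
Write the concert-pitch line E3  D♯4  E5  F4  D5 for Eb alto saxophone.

C#4 B#4 C#6 D5 B5

The Eb alto saxophone sounds a major sixth below written, so the written part must be a major sixth above concert — transpose each note up.
E3 → C#4
D#4 → B#4
E5 → C#6
F4 → D5
D5 → B5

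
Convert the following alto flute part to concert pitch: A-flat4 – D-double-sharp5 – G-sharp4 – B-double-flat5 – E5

Eb4 A##4 D#4 Fb5 B4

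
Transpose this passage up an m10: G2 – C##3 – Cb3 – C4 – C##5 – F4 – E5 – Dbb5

G2 → Bb3
C##3 → E#4
Cb3 → Ebb4
C4 → Eb5
C##5 → E#6
F4 → Ab5
E5 → G6
Dbb5 → Fbb6

Bb3 E#4 Ebb4 Eb5 E#6 Ab5 G6 Fbb6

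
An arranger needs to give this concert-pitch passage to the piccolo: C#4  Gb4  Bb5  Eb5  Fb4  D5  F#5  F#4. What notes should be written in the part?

C#3 Gb3 Bb4 Eb4 Fb3 D4 F#4 F#3

Written C4 sounds as C5 on the piccolo, so concert pitches are written a perfect octave down.
C#4 → C#3
Gb4 → Gb3
Bb5 → Bb4
Eb5 → Eb4
Fb4 → Fb3
D5 → D4
F#5 → F#4
F#4 → F#3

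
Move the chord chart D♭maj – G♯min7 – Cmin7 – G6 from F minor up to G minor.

F minor up to G minor is a major second; each chord root moves by that interval while the quality stays the same.
D♭maj: root D♭ up a major second → Eb, giving Ebmaj.
G♯min7: root G♯ up a major second → A#, giving A#min7.
Cmin7: root C up a major second → D, giving Dmin7.
G6: root G up a major second → A, giving A6.

Ebmaj A#min7 Dmin7 A6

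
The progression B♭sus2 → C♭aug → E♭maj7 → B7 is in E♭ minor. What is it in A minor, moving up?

E♭ minor up to A minor is an augmented fourth; each chord root moves by that interval while the quality stays the same.
B♭sus2: root B♭ up an augmented fourth → E, giving Esus2.
C♭aug: root C♭ up an augmented fourth → F, giving Faug.
E♭maj7: root E♭ up an augmented fourth → A, giving Amaj7.
B7: root B up an augmented fourth → E#, giving E#7.

Esus2 Faug Amaj7 E#7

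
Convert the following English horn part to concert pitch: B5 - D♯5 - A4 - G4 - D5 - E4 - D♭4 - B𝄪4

The English horn sounds a perfect fifth below written, so transpose each written note down a perfect fifth.
B5 becomes E5
D#5 becomes G#4
A4 becomes D4
G4 becomes C4
D5 becomes G4
E4 becomes A3
Db4 becomes Gb3
B##4 becomes E##4

E5 G#4 D4 C4 G4 A3 Gb3 E##4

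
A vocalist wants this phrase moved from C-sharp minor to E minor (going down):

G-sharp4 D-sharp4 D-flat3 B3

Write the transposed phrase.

B3 F#3 Fb2 D3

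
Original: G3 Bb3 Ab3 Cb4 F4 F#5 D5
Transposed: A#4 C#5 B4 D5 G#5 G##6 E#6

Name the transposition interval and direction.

up an augmented ninth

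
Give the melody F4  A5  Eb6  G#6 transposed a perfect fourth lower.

A perfect fourth down from F4 gives C4.
A5 down a perfect fourth is E5.
Eb6 down a perfect fourth is Bb5.
G#6: a fourth down reaches D, and 5 semitones makes it D#6.

C4 E5 Bb5 D#6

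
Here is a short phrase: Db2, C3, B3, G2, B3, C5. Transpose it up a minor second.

Db2 up a minor second is Ebb2.
C3 up a minor second is Db3.
A minor second up from B3 gives C4.
A minor second up from G2 gives Ab2.
A minor second up from B3 gives C4.
C5 up a minor second is Db5.

Ebb2 Db3 C4 Ab2 C4 Db5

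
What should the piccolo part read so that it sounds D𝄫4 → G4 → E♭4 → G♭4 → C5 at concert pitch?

Dbb3 G3 Eb3 Gb3 C4

The piccolo sounds a perfect octave above written, so the written part must be a perfect octave below concert — transpose each note down.
Dbb4 to Dbb3
G4 to G3
Eb4 to Eb3
Gb4 to Gb3
C5 to C4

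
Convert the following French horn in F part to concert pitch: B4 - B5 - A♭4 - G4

E4 E5 Db4 C4

Written C4 on the French horn in F sounds as F3, a perfect fifth lower; apply that shift to every note.
B4 → E4
B5 → E5
Ab4 → Db4
G4 → C4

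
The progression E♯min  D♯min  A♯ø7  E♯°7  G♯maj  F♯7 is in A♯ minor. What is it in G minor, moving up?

A♯ minor up to G minor is a diminished seventh; each chord root moves by that interval while the quality stays the same.
E♯min: root E♯ up a diminished seventh → D, giving Dmin.
D♯min: root D♯ up a diminished seventh → C, giving Cmin.
A♯ø7: root A♯ up a diminished seventh → G, giving Gø7.
E♯°7: root E♯ up a diminished seventh → D, giving D°7.
G♯maj: root G♯ up a diminished seventh → F, giving Fmaj.
F♯7: root F♯ up a diminished seventh → Eb, giving Eb7.

Dmin Cmin Gø7 D°7 Fmaj Eb7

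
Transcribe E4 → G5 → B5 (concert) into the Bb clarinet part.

Written C4 sounds as Bb3 on the Bb clarinet, so concert pitches are written a major second up.
E4 becomes F#4
G5 becomes A5
B5 becomes C#6

F#4 A5 C#6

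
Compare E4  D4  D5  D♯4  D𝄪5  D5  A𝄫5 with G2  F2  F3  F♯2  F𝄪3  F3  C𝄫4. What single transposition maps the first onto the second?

down a major thirteenth

Take the first pair: E4 → G2. E to G spans 13 letter names, so the interval is some kind of thirteenth.
G2 to E4 is 21 semitones, which makes it a major thirteenth; the second version is lower, so the direction is down.
Checking another pair — Abb5 → Cbb4 — gives the same interval.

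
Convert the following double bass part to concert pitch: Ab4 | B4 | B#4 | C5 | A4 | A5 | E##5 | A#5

Ab3 B3 B#3 C4 A3 A4 E##4 A#4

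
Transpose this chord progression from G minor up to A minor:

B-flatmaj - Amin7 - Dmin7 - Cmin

Cmaj Bmin7 Emin7 Dmin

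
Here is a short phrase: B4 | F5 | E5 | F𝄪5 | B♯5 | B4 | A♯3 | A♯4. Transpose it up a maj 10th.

D#6 A6 G#6 A##6 D##7 D#6 C##5 C##6

B4 up a major tenth is D#6.
A major tenth up from F5 gives A6.
A major tenth up from E5 gives G#6.
A major tenth up from F##5 gives A##6.
B#5 up a major tenth is D##7.
A major tenth up from B4 gives D#6.
A#3 up a major tenth is C##5.
A major tenth up from A#4 gives C##6.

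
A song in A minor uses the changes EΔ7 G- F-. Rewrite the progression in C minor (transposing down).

A minor down to C minor is a major sixth; each chord root moves by that interval while the quality stays the same.
EΔ7: root E down a major sixth → G, giving GΔ7.
G-: root G down a major sixth → Bb, giving Bb-.
F-: root F down a major sixth → Ab, giving Ab-.

GΔ7 Bb- Ab-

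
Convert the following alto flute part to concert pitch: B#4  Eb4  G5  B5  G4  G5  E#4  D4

Written C4 on the alto flute sounds as G3, a perfect fourth lower; apply that shift to every note.
B#4 -> F##4
Eb4 -> Bb3
G5 -> D5
B5 -> F#5
G4 -> D4
G5 -> D5
E#4 -> B#3
D4 -> A3

F##4 Bb3 D5 F#5 D4 D5 B#3 A3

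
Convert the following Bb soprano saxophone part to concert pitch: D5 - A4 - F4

Written C4 on the Bb soprano saxophone sounds as Bb3, a major second lower; apply that shift to every note.
D5 -> C5
A4 -> G4
F4 -> Eb4

C5 G4 Eb4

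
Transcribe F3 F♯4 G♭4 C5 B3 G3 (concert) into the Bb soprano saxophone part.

G3 G#4 Ab4 D5 C#4 A3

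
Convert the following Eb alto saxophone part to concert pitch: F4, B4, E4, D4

Ab3 D4 G3 F3

Written C4 on the Eb alto saxophone sounds as Eb3, a major sixth lower; apply that shift to every note.
F4 becomes Ab3
B4 becomes D4
E4 becomes G3
D4 becomes F3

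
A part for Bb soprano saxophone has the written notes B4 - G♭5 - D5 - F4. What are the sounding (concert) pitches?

Written C4 on the Bb soprano saxophone sounds as Bb3, a major second lower; apply that shift to every note.
B4 → A4
Gb5 → Fb5
D5 → C5
F4 → Eb4

A4 Fb5 C5 Eb4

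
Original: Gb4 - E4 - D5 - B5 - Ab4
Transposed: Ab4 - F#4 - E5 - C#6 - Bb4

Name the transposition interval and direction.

From Gb4 to Ab4 is 2 letter names — a second of some quality.
Gb4 to Ab4 is 2 semitones, which makes it a major second; the second version is higher, so the direction is up.
Checking another pair — Ab4 → Bb4 — gives the same interval.

up a major second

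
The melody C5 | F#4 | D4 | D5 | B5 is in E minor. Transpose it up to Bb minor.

Gb5 C5 Ab4 Ab5 F6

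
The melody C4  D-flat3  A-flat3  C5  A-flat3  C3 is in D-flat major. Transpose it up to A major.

From D-flat up to A is an augmented fifth; apply that to each pitch.
C4 gives G#4
Db3 gives A3
Ab3 gives E4
C5 gives G#5
Ab3 gives E4
C3 gives G#3

G#4 A3 E4 G#5 E4 G#3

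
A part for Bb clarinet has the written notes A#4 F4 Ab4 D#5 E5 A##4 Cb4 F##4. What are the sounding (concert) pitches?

Written C4 on the Bb clarinet sounds as Bb3, a major second lower; apply that shift to every note.
A#4 gives G#4
F4 gives Eb4
Ab4 gives Gb4
D#5 gives C#5
E5 gives D5
A##4 gives G##4
Cb4 gives Bbb3
F##4 gives E#4

G#4 Eb4 Gb4 C#5 D5 G##4 Bbb3 E#4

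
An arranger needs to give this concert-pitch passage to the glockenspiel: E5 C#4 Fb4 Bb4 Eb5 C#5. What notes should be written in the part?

E3 C#2 Fb2 Bb2 Eb3 C#3

Written C4 sounds as C6 on the glockenspiel, so concert pitches are written a perfect fifteenth down.
E5 to E3
C#4 to C#2
Fb4 to Fb2
Bb4 to Bb2
Eb5 to Eb3
C#5 to C#3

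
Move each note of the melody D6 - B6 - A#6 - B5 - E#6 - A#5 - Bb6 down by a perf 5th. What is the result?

G5 E6 D#6 E5 A#5 D#5 Eb6

D6: a fifth down reaches G, and 7 semitones makes it G5.
B6: a fifth down reaches E, and 7 semitones makes it E6.
A perfect fifth down from A#6 gives D#6.
B5 down a perfect fifth is E5.
A perfect fifth down from E#6 gives A#5.
A perfect fifth down from A#5 gives D#5.
Bb6: a fifth down reaches E, and 7 semitones makes it Eb6.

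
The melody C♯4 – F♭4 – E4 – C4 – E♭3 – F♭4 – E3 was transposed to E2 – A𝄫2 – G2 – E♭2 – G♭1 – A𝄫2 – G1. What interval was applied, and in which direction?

down a major thirteenth

Take the first pair: C#4 → E2. C to E spans 13 letter names, so the interval is some kind of thirteenth.
E2 to C#4 is 21 semitones, which makes it a major thirteenth; the second version is lower, so the direction is down.
Checking another pair — E3 → G1 — gives the same interval.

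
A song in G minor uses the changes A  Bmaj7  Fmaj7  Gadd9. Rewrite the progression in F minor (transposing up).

G Amaj7 Ebmaj7 Fadd9

G minor up to F minor is a minor seventh; each chord root moves by that interval while the quality stays the same.
A: root A up a minor seventh → G, giving G.
Bmaj7: root B up a minor seventh → A, giving Amaj7.
Fmaj7: root F up a minor seventh → Eb, giving Ebmaj7.
Gadd9: root G up a minor seventh → F, giving Fadd9.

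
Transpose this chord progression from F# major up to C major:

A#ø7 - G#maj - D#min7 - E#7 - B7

F# major up to C major is a diminished fifth; each chord root moves by that interval while the quality stays the same.
A#ø7: root A# up a diminished fifth → E, giving Eø7.
G#maj: root G# up a diminished fifth → D, giving Dmaj.
D#min7: root D# up a diminished fifth → A, giving Amin7.
E#7: root E# up a diminished fifth → B, giving B7.
B7: root B up a diminished fifth → F, giving F7.

Eø7 Dmaj Amin7 B7 F7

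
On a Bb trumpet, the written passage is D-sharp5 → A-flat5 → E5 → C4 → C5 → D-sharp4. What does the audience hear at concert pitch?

Written C4 on the Bb trumpet sounds as Bb3, a major second lower; apply that shift to every note.
D#5 gives C#5
Ab5 gives Gb5
E5 gives D5
C4 gives Bb3
C5 gives Bb4
D#4 gives C#4

C#5 Gb5 D5 Bb3 Bb4 C#4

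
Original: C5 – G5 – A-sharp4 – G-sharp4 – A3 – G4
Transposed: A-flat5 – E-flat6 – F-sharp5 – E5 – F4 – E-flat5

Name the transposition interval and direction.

up a minor sixth

From C5 to Ab5 is 6 letter names — a sixth of some quality.
C5 to Ab5 is 8 semitones, which makes it a minor sixth; the second version is higher, so the direction is up.
Checking another pair — G4 → Eb5 — gives the same interval.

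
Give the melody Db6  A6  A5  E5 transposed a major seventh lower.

Db6 → Ebb5
A6 → Bb5
A5 → Bb4
E5 → F4

Ebb5 Bb5 Bb4 F4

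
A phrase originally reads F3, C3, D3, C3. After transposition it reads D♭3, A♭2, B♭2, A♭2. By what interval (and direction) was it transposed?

down a major third

Take the first pair: F3 → Db3. F to D spans 3 letter names, so the interval is some kind of third.
Db3 to F3 is 4 semitones, which makes it a major third; the second version is lower, so the direction is down.
Checking another pair — C3 → Ab2 — gives the same interval.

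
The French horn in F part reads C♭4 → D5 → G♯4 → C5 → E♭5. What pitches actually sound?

Fb3 G4 C#4 F4 Ab4

Written C4 on the French horn in F sounds as F3, a perfect fifth lower; apply that shift to every note.
Cb4 -> Fb3
D5 -> G4
G#4 -> C#4
C5 -> F4
Eb5 -> Ab4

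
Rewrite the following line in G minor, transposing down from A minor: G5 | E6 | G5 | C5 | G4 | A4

F5 D6 F5 Bb4 F4 G4

A minor to G minor down is a major second, so every note moves down by that interval.
G5 gives F5
E6 gives D6
G5 gives F5
C5 gives Bb4
G4 gives F4
A4 gives G4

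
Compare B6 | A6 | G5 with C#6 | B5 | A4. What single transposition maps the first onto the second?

From B6 to C#6 is 7 letter names — a seventh of some quality.
C#6 to B6 is 10 semitones, which makes it a minor seventh; the second version is lower, so the direction is down.
Checking another pair — G5 → A4 — gives the same interval.

down a minor seventh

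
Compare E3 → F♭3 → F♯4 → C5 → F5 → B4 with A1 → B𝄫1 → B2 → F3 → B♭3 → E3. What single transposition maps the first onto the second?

down a perfect twelfth

From E3 to A1 is 12 letter names — a twelfth of some quality.
A1 to E3 is 19 semitones, which makes it a perfect twelfth; the second version is lower, so the direction is down.
Checking another pair — B4 → E3 — gives the same interval.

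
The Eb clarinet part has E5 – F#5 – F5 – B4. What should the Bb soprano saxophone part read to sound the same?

First find concert pitch: the Eb clarinet sounds a minor third above written, so E5 F#5 F5 B4 sounds G5 A5 Ab5 D5.
Then write for Bb soprano saxophone: it sounds a major second below written, so the part must be a major second above concert.
G5 → A5
A5 → B5
Ab5 → Bb5
D5 → E5

A5 B5 Bb5 E5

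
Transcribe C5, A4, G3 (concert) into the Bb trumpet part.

D5 B4 A3

Written C4 sounds as Bb3 on the Bb trumpet, so concert pitches are written a major second up.
C5 to D5
A4 to B4
G3 to A3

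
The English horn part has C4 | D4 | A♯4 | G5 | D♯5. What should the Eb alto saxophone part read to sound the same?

D4 E4 B#4 A5 E#5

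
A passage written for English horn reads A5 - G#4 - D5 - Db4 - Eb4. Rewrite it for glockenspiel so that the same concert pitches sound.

D3 C#2 G2 Gb1 Ab1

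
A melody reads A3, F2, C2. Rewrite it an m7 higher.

G4 Eb3 Bb2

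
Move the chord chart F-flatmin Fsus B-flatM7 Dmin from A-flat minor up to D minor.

A-flat minor up to D minor is an augmented fourth; each chord root moves by that interval while the quality stays the same.
F-flatmin: root F-flat up an augmented fourth → Bb, giving Bbmin.
Fsus: root F up an augmented fourth → B, giving Bsus.
B-flatM7: root B-flat up an augmented fourth → E, giving EM7.
Dmin: root D up an augmented fourth → G#, giving G#min.

Bbmin Bsus EM7 G#min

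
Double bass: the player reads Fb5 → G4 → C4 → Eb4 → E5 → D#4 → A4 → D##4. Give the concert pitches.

Written C4 on the double bass sounds as C3, a perfect octave lower; apply that shift to every note.
Fb5 to Fb4
G4 to G3
C4 to C3
Eb4 to Eb3
E5 to E4
D#4 to D#3
A4 to A3
D##4 to D##3

Fb4 G3 C3 Eb3 E4 D#3 A3 D##3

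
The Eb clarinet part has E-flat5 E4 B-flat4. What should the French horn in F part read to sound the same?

Db6 D5 Ab5

First find concert pitch: the Eb clarinet sounds a minor third above written, so E-flat5 E4 B-flat4 sounds Gb5 G4 Db5.
Then write for French horn in F: it sounds a perfect fifth below written, so the part must be a perfect fifth above concert.
Gb5 → Db6
G4 → D5
Db5 → Ab5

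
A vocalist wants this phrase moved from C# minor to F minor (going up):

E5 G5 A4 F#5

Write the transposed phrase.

From C# up to F is a diminished fourth; apply that to each pitch.
E5 -> Ab5
G5 -> Cb6
A4 -> Db5
F#5 -> Bb5

Ab5 Cb6 Db5 Bb5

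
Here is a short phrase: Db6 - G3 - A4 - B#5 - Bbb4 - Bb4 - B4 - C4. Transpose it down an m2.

C6 F#3 G#4 A##5 Ab4 A4 A#4 B3

Db6: a second down reaches C, and 1 semitone makes it C6.
G3 down a minor second is F#3.
A4 down a minor second is G#4.
B#5: a second down reaches A, and 1 semitone makes it A##5.
A minor second down from Bbb4 gives Ab4.
A minor second down from Bb4 gives A4.
A minor second down from B4 gives A#4.
C4 down a minor second is B3.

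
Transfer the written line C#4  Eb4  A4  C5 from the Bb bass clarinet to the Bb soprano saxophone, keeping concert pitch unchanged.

C#3 Eb3 A3 C4

First find concert pitch: the Bb bass clarinet sounds a major ninth below written, so C#4 Eb4 A4 C5 sounds B2 Db3 G3 Bb3.
Then write for Bb soprano saxophone: it sounds a major second below written, so the part must be a major second above concert.
B2 → C#3
Db3 → Eb3
G3 → A3
Bb3 → C4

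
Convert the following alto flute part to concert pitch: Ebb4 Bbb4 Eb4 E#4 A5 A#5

Bbb3 Fb4 Bb3 B#3 E5 E#5

Written C4 on the alto flute sounds as G3, a perfect fourth lower; apply that shift to every note.
Ebb4 → Bbb3
Bbb4 → Fb4
Eb4 → Bb3
E#4 → B#3
A5 → E5
A#5 → E#5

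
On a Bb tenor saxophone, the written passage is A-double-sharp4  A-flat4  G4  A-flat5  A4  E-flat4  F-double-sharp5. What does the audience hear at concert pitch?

G##3 Gb3 F3 Gb4 G3 Db3 E#4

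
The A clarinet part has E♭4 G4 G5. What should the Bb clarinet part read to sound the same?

D4 F#4 F#5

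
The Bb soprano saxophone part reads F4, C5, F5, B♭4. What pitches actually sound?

Eb4 Bb4 Eb5 Ab4

The Bb soprano saxophone sounds a major second below written, so transpose each written note down a major second.
F4 -> Eb4
C5 -> Bb4
F5 -> Eb5
Bb4 -> Ab4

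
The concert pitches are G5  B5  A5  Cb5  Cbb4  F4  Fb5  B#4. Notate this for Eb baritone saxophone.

E7 G#7 F#7 Ab6 Abb5 D6 Db7 G##6

The Eb baritone saxophone sounds a major thirteenth below written, so the written part must be a major thirteenth above concert — transpose each note up.
G5 → E7
B5 → G#7
A5 → F#7
Cb5 → Ab6
Cbb4 → Abb5
F4 → D6
Fb5 → Db7
B#4 → G##6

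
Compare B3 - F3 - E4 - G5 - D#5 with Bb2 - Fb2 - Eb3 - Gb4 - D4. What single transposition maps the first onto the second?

down an augmented octave

Take the first pair: B3 → Bb2. B to B spans 8 letter names, so the interval is some kind of octave.
Bb2 to B3 is 13 semitones, which makes it an augmented octave; the second version is lower, so the direction is down.
Checking another pair — D#5 → D4 — gives the same interval.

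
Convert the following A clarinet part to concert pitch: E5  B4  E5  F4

C#5 G#4 C#5 D4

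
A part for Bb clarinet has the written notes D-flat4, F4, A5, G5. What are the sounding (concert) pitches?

Cb4 Eb4 G5 F5

The Bb clarinet sounds a major second below written, so transpose each written note down a major second.
Db4 → Cb4
F4 → Eb4
A5 → G5
G5 → F5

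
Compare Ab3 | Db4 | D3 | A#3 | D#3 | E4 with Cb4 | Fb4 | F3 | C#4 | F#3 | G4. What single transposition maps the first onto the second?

Take the first pair: Ab3 → Cb4. A to C spans 3 letter names, so the interval is some kind of third.
Ab3 to Cb4 is 3 semitones, which makes it a minor third; the second version is higher, so the direction is up.
Checking another pair — E4 → G4 — gives the same interval.

up a minor third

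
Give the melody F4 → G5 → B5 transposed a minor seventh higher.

A minor seventh up from F4 gives Eb5.
G5: a seventh up reaches F, and 10 semitones makes it F6.
B5 up a minor seventh is A6.

Eb5 F6 A6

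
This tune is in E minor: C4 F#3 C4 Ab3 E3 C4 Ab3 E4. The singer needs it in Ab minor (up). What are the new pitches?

Fb4 Bb3 Fb4 Dbb4 Ab3 Fb4 Dbb4 Ab4

From E up to Ab is a diminished fourth; apply that to each pitch.
C4 -> Fb4
F#3 -> Bb3
C4 -> Fb4
Ab3 -> Dbb4
E3 -> Ab3
C4 -> Fb4
Ab3 -> Dbb4
E4 -> Ab4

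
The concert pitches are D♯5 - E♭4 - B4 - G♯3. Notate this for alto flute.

G#5 Ab4 E5 C#4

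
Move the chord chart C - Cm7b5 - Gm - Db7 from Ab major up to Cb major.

Ab major up to Cb major is a minor third; each chord root moves by that interval while the quality stays the same.
C: root C up a minor third → Eb, giving Eb.
Cm7b5: root C up a minor third → Eb, giving Ebm7b5.
Gm: root G up a minor third → Bb, giving Bbm.
Db7: root Db up a minor third → Fb, giving Fb7.

Eb Ebm7b5 Bbm Fb7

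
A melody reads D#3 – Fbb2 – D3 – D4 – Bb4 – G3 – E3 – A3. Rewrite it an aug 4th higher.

G##3 Bbb2 G#3 G#4 E5 C#4 A#3 D#4

D#3 to G##3
Fbb2 to Bbb2
D3 to G#3
D4 to G#4
Bb4 to E5
G3 to C#4
E3 to A#3
A3 to D#4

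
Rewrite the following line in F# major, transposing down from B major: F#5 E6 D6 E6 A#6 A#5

B major to F# major down is a perfect fourth, so every note moves down by that interval.
F#5 becomes C#5
E6 becomes B5
D6 becomes A5
E6 becomes B5
A#6 becomes E#6
A#5 becomes E#5

C#5 B5 A5 B5 E#6 E#5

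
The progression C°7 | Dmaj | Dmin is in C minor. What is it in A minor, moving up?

A°7 Bmaj Bmin

C minor up to A minor is a major sixth; each chord root moves by that interval while the quality stays the same.
C°7: root C up a major sixth → A, giving A°7.
Dmaj: root D up a major sixth → B, giving Bmaj.
Dmin: root D up a major sixth → B, giving Bmin.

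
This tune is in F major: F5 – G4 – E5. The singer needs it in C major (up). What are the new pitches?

F major to C major up is a perfect fifth, so every note moves up by that interval.
F5 to C6
G4 to D5
E5 to B5

C6 D5 B5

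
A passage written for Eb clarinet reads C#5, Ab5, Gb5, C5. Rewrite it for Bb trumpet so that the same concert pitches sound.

First find concert pitch: the Eb clarinet sounds a minor third above written, so C#5 Ab5 Gb5 C5 sounds E5 Cb6 Bbb5 Eb5.
Then write for Bb trumpet: it sounds a major second below written, so the part must be a major second above concert.
E5 → F#5
Cb6 → Db6
Bbb5 → Cb6
Eb5 → F5

F#5 Db6 Cb6 F5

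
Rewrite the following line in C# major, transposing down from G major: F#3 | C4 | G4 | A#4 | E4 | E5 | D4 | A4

B#2 F#3 C#4 D##4 A#3 A#4 G#3 D#4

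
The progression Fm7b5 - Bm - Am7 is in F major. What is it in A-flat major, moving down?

F major down to A-flat major is a major sixth; each chord root moves by that interval while the quality stays the same.
Fm7b5: root F down a major sixth → Ab, giving Abm7b5.
Bm: root B down a major sixth → D, giving Dm.
Am7: root A down a major sixth → C, giving Cm7.

Abm7b5 Dm Cm7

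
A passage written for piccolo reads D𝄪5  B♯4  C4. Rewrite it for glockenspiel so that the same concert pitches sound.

D##4 B#3 C3

First find concert pitch: the piccolo sounds a perfect octave above written, so D𝄪5 B♯4 C4 sounds D##6 B#5 C5.
Then write for glockenspiel: it sounds a perfect fifteenth above written, so the part must be a perfect fifteenth below concert.
D##6 → D##4
B#5 → B#3
C5 → C3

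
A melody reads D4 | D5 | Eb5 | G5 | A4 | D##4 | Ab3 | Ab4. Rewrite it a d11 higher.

D4 becomes Gb5
D5 becomes Gb6
Eb5 becomes Abb6
G5 becomes Cb7
A4 becomes Db6
D##4 becomes G#5
Ab3 becomes Dbb5
Ab4 becomes Dbb6

Gb5 Gb6 Abb6 Cb7 Db6 G#5 Dbb5 Dbb6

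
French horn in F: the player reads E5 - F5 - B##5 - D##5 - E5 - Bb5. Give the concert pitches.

A4 Bb4 E##5 G##4 A4 Eb5

The French horn in F sounds a perfect fifth below written, so transpose each written note down a perfect fifth.
E5 gives A4
F5 gives Bb4
B##5 gives E##5
D##5 gives G##4
E5 gives A4
Bb5 gives Eb5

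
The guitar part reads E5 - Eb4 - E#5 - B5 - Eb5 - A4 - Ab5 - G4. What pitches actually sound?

E4 Eb3 E#4 B4 Eb4 A3 Ab4 G3

The guitar sounds a perfect octave below written, so transpose each written note down a perfect octave.
E5 becomes E4
Eb4 becomes Eb3
E#5 becomes E#4
B5 becomes B4
Eb5 becomes Eb4
A4 becomes A3
Ab5 becomes Ab4
G4 becomes G3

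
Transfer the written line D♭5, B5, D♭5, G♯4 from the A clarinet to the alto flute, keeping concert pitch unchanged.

First find concert pitch: the A clarinet sounds a minor third below written, so D♭5 B5 D♭5 G♯4 sounds Bb4 G#5 Bb4 E#4.
Then write for alto flute: it sounds a perfect fourth below written, so the part must be a perfect fourth above concert.
Bb4 → Eb5
G#5 → C#6
Bb4 → Eb5
E#4 → A#4

Eb5 C#6 Eb5 A#4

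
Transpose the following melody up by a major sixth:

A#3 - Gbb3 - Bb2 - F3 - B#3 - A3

A major sixth up from A#3 gives F##4.
Gbb3: a sixth up reaches E, and 9 semitones makes it Ebb4.
Bb2: a sixth up reaches G, and 9 semitones makes it G3.
A major sixth up from F3 gives D4.
B#3: a sixth up reaches G, and 9 semitones makes it G##4.
A major sixth up from A3 gives F#4.

F##4 Ebb4 G3 D4 G##4 F#4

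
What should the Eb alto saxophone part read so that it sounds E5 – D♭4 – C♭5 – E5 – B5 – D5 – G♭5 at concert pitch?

C#6 Bb4 Ab5 C#6 G#6 B5 Eb6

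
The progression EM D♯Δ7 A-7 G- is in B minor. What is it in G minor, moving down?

CM BΔ7 F-7 Eb-

B minor down to G minor is a major third; each chord root moves by that interval while the quality stays the same.
EM: root E down a major third → C, giving CM.
D♯Δ7: root D♯ down a major third → B, giving BΔ7.
A-7: root A down a major third → F, giving F-7.
G-: root G down a major third → Eb, giving Eb-.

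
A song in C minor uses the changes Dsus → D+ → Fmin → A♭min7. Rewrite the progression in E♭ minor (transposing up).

C minor up to E♭ minor is a minor third; each chord root moves by that interval while the quality stays the same.
Dsus: root D up a minor third → F, giving Fsus.
D+: root D up a minor third → F, giving F+.
Fmin: root F up a minor third → Ab, giving Abmin.
A♭min7: root A♭ up a minor third → Cb, giving Cbmin7.

Fsus F+ Abmin Cbmin7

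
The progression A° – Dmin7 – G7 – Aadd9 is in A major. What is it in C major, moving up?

A major up to C major is a minor third; each chord root moves by that interval while the quality stays the same.
A°: root A up a minor third → C, giving C°.
Dmin7: root D up a minor third → F, giving Fmin7.
G7: root G up a minor third → Bb, giving Bb7.
Aadd9: root A up a minor third → C, giving Cadd9.

C° Fmin7 Bb7 Cadd9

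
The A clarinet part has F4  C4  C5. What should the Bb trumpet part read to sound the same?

First find concert pitch: the A clarinet sounds a minor third below written, so F4 C4 C5 sounds D4 A3 A4.
Then write for Bb trumpet: it sounds a major second below written, so the part must be a major second above concert.
D4 → E4
A3 → B3
A4 → B4

E4 B3 B4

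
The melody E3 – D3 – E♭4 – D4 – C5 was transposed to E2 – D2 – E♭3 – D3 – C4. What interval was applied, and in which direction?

down a perfect octave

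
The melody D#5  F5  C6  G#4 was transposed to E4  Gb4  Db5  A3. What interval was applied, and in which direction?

Take the first pair: D#5 → E4. D to E spans 7 letter names, so the interval is some kind of seventh.
E4 to D#5 is 11 semitones, which makes it a major seventh; the second version is lower, so the direction is down.
Checking another pair — G#4 → A3 — gives the same interval.

down a major seventh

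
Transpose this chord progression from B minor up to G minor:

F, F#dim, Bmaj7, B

Db Ddim Gmaj7 G

B minor up to G minor is a minor sixth; each chord root moves by that interval while the quality stays the same.
F: root F up a minor sixth → Db, giving Db.
F#dim: root F# up a minor sixth → D, giving Ddim.
Bmaj7: root B up a minor sixth → G, giving Gmaj7.
B: root B up a minor sixth → G, giving G.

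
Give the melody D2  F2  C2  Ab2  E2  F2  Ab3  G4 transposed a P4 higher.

G2 Bb2 F2 Db3 A2 Bb2 Db4 C5

A perfect fourth up from D2 gives G2.
F2: a fourth up reaches B, and 5 semitones makes it Bb2.
A perfect fourth up from C2 gives F2.
A perfect fourth up from Ab2 gives Db3.
A perfect fourth up from E2 gives A2.
F2: a fourth up reaches B, and 5 semitones makes it Bb2.
Ab3: a fourth up reaches D, and 5 semitones makes it Db4.
G4: a fourth up reaches C, and 5 semitones makes it C5.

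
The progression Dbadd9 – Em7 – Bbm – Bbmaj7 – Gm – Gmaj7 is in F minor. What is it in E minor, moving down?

Cadd9 D#m7 Am Amaj7 F#m F#maj7

F minor down to E minor is a minor second; each chord root moves by that interval while the quality stays the same.
Dbadd9: root Db down a minor second → C, giving Cadd9.
Em7: root E down a minor second → D#, giving D#m7.
Bbm: root Bb down a minor second → A, giving Am.
Bbmaj7: root Bb down a minor second → A, giving Amaj7.
Gm: root G down a minor second → F#, giving F#m.
Gmaj7: root G down a minor second → F#, giving F#maj7.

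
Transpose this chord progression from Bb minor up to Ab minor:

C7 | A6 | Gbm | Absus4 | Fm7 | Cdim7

Bb7 G6 Fbm Gbsus4 Ebm7 Bbdim7

Bb minor up to Ab minor is a minor seventh; each chord root moves by that interval while the quality stays the same.
C7: root C up a minor seventh → Bb, giving Bb7.
A6: root A up a minor seventh → G, giving G6.
Gbm: root Gb up a minor seventh → Fb, giving Fbm.
Absus4: root Ab up a minor seventh → Gb, giving Gbsus4.
Fm7: root F up a minor seventh → Eb, giving Ebm7.
Cdim7: root C up a minor seventh → Bb, giving Bbdim7.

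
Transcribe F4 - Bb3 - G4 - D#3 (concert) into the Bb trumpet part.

The Bb trumpet sounds a major second below written, so the written part must be a major second above concert — transpose each note up.
F4 gives G4
Bb3 gives C4
G4 gives A4
D#3 gives E#3

G4 C4 A4 E#3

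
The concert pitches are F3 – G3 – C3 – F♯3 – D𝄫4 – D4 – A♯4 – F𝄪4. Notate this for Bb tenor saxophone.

The Bb tenor saxophone sounds a major ninth below written, so the written part must be a major ninth above concert — transpose each note up.
F3 gives G4
G3 gives A4
C3 gives D4
F#3 gives G#4
Dbb4 gives Ebb5
D4 gives E5
A#4 gives B#5
F##4 gives G##5

G4 A4 D4 G#4 Ebb5 E5 B#5 G##5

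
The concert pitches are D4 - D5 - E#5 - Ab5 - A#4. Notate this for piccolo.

D3 D4 E#4 Ab4 A#3

The piccolo sounds a perfect octave above written, so the written part must be a perfect octave below concert — transpose each note down.
D4 gives D3
D5 gives D4
E#5 gives E#4
Ab5 gives Ab4
A#4 gives A#3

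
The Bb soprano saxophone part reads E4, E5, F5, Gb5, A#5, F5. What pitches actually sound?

D4 D5 Eb5 Fb5 G#5 Eb5

Written C4 on the Bb soprano saxophone sounds as Bb3, a major second lower; apply that shift to every note.
E4 -> D4
E5 -> D5
F5 -> Eb5
Gb5 -> Fb5
A#5 -> G#5
F5 -> Eb5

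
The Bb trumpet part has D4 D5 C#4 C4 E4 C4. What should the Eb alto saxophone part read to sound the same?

First find concert pitch: the Bb trumpet sounds a major second below written, so D4 D5 C#4 C4 E4 C4 sounds C4 C5 B3 Bb3 D4 Bb3.
Then write for Eb alto saxophone: it sounds a major sixth below written, so the part must be a major sixth above concert.
C4 → A4
C5 → A5
B3 → G#4
Bb3 → G4
D4 → B4
Bb3 → G4

A4 A5 G#4 G4 B4 G4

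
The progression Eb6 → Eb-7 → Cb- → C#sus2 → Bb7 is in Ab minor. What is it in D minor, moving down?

A6 A-7 F- F##sus2 E7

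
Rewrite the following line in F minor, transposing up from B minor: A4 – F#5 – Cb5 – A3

B minor to F minor up is a diminished fifth, so every note moves up by that interval.
A4 to Eb5
F#5 to C6
Cb5 to Gbb5
A3 to Eb4

Eb5 C6 Gbb5 Eb4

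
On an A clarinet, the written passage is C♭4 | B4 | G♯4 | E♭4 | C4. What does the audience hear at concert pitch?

Ab3 G#4 E#4 C4 A3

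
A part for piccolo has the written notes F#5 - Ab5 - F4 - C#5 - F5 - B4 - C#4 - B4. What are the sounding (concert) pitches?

F#6 Ab6 F5 C#6 F6 B5 C#5 B5

Written C4 on the piccolo sounds as C5, a perfect octave higher; apply that shift to every note.
F#5 to F#6
Ab5 to Ab6
F4 to F5
C#5 to C#6
F5 to F6
B4 to B5
C#4 to C#5
B4 to B5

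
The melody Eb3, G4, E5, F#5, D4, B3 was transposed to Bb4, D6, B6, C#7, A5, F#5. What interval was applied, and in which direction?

Take the first pair: Eb3 → Bb4. E to B spans 12 letter names, so the interval is some kind of twelfth.
Eb3 to Bb4 is 19 semitones, which makes it a perfect twelfth; the second version is higher, so the direction is up.
Checking another pair — B3 → F#5 — gives the same interval.

up a perfect twelfth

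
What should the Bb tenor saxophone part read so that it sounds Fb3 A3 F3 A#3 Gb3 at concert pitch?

Gb4 B4 G4 B#4 Ab4

Written C4 sounds as Bb2 on the Bb tenor saxophone, so concert pitches are written a major ninth up.
Fb3 becomes Gb4
A3 becomes B4
F3 becomes G4
A#3 becomes B#4
Gb3 becomes Ab4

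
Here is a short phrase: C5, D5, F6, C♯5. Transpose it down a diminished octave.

C#4 D#4 F#5 C##4

A diminished octave down from C5 gives C#4.
A diminished octave down from D5 gives D#4.
F6: an octave down reaches F, and 11 semitones makes it F#5.
C#5 down a diminished octave is C##4.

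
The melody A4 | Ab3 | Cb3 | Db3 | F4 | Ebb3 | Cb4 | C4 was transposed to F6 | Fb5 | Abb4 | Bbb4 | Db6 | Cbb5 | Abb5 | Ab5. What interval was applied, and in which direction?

up a minor thirteenth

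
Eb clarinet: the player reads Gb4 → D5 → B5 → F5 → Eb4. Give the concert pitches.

Bbb4 F5 D6 Ab5 Gb4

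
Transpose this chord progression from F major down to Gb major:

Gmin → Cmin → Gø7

Abmin Dbmin Abø7

F major down to Gb major is a major seventh; each chord root moves by that interval while the quality stays the same.
Gmin: root G down a major seventh → Ab, giving Abmin.
Cmin: root C down a major seventh → Db, giving Dbmin.
Gø7: root G down a major seventh → Ab, giving Abø7.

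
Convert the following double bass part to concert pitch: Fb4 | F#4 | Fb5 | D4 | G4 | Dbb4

Fb3 F#3 Fb4 D3 G3 Dbb3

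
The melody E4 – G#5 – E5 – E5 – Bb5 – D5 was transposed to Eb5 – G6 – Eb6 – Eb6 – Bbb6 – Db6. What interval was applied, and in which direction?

up a diminished octave

Take the first pair: E4 → Eb5. E to E spans 8 letter names, so the interval is some kind of octave.
E4 to Eb5 is 11 semitones, which makes it a diminished octave; the second version is higher, so the direction is up.
Checking another pair — D5 → Db6 — gives the same interval.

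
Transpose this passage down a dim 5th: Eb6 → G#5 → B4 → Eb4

Eb6 gives A5
G#5 gives C##5
B4 gives E#4
Eb4 gives A3

A5 C##5 E#4 A3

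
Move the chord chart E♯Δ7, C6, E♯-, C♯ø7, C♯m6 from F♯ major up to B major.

F♯ major up to B major is a perfect fourth; each chord root moves by that interval while the quality stays the same.
E♯Δ7: root E♯ up a perfect fourth → A#, giving A#Δ7.
C6: root C up a perfect fourth → F, giving F6.
E♯-: root E♯ up a perfect fourth → A#, giving A#-.
C♯ø7: root C♯ up a perfect fourth → F#, giving F#ø7.
C♯m6: root C♯ up a perfect fourth → F#, giving F#m6.

A#Δ7 F6 A#- F#ø7 F#m6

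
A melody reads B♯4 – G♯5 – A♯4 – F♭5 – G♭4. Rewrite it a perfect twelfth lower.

E#3 C#4 D#3 Bbb3 Cb3

B#4 → E#3
G#5 → C#4
A#4 → D#3
Fb5 → Bbb3
Gb4 → Cb3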